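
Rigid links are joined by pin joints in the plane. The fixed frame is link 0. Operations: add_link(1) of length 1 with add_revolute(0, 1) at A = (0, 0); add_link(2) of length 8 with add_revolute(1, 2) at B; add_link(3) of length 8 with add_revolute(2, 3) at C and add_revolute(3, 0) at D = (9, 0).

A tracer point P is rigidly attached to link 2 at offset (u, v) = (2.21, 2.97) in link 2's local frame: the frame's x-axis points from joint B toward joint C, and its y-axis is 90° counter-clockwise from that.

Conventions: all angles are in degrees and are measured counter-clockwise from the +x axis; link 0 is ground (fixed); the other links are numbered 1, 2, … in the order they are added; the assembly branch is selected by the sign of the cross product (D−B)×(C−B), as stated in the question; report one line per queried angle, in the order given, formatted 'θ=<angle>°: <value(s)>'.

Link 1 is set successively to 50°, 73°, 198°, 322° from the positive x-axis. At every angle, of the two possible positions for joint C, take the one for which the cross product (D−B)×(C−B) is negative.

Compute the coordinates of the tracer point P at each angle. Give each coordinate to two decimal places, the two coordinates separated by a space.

A=(0,0), D=(9.00,0)
θ=50°: B = A + 1.00·(cos50°, sin50°) = (0.6428, 0.7660)
θ=50°: |BD| = 8.3922
θ=50°: circle(B,8.00) ∩ circle(D,8.00): a=4.1961, h=6.8112
θ=50°:   candidates: C₊=(5.4431,7.1658) cross=57.161; C₋=(4.1997,-6.3998) cross=-57.161
θ=50°:   branch - wants cross < 0 → take C=(4.1997,-6.3998) (cross=-57.161)
θ=50°: ex = (C−B)/|BC| = (0.4446,-0.8957); ey = (0.8957,0.4446)
θ=50°: P = B + 2.21·ex + 2.97·ey = (4.2857,0.1070)
θ=73°: B = A + 1.00·(cos73°, sin73°) = (0.2924, 0.9563)
θ=73°: |BD| = 8.7600
θ=73°: circle(B,8.00) ∩ circle(D,8.00): a=4.3800, h=6.6945
θ=73°:   candidates: C₊=(5.3770,7.1326) cross=58.643; C₋=(3.9154,-6.1763) cross=-58.643
θ=73°:   branch - wants cross < 0 → take C=(3.9154,-6.1763) (cross=-58.643)
θ=73°: ex = (C−B)/|BC| = (0.4529,-0.8916); ey = (0.8916,0.4529)
θ=73°: P = B + 2.21·ex + 2.97·ey = (3.9412,0.3310)
θ=198°: B = A + 1.00·(cos198°, sin198°) = (-0.9511, -0.3090)
θ=198°: |BD| = 9.9559
θ=198°: circle(B,8.00) ∩ circle(D,8.00): a=4.9779, h=6.2626
θ=198°:   candidates: C₊=(3.8301,6.1051) cross=62.350; C₋=(4.2189,-6.4141) cross=-62.350
θ=198°:   branch - wants cross < 0 → take C=(4.2189,-6.4141) (cross=-62.350)
θ=198°: ex = (C−B)/|BC| = (0.6462,-0.7631); ey = (0.7631,0.6462)
θ=198°: P = B + 2.21·ex + 2.97·ey = (2.7436,-0.0762)
θ=322°: B = A + 1.00·(cos322°, sin322°) = (0.7880, -0.6157)
θ=322°: |BD| = 8.2350
θ=322°: circle(B,8.00) ∩ circle(D,8.00): a=4.1175, h=6.8590
θ=322°:   candidates: C₊=(4.3812,6.5320) cross=56.484; C₋=(5.4068,-7.1476) cross=-56.484
θ=322°:   branch - wants cross < 0 → take C=(5.4068,-7.1476) (cross=-56.484)
θ=322°: ex = (C−B)/|BC| = (0.5773,-0.8165); ey = (0.8165,0.5773)
θ=322°: P = B + 2.21·ex + 2.97·ey = (4.4889,-0.7054)

θ=50°: 4.29 0.11
θ=73°: 3.94 0.33
θ=198°: 2.74 -0.08
θ=322°: 4.49 -0.71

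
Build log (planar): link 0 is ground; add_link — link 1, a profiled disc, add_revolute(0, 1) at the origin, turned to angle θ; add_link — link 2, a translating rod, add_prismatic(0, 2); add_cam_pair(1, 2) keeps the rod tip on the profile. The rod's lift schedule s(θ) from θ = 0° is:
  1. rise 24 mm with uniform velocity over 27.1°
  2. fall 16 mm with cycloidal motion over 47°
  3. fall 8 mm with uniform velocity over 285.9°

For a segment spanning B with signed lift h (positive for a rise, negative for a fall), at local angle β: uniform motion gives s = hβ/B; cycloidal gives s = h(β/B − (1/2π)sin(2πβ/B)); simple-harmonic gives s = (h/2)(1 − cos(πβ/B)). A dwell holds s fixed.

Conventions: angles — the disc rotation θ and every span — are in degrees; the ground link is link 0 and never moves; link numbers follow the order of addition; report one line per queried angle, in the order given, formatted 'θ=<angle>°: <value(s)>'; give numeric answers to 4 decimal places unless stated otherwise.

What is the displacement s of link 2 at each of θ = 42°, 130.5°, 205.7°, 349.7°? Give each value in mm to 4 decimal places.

seg 1 [0°–27.1°] uniform, h=24: full span → s += 24 → s = 24.0000
seg 2 [27.1°–74.1°] cycloidal, h=-16: θ=42° here. β=14.9, B=47. -16·(0.3170 − sin(2π·0.3170)/(2π)) = -2.7483 → s = 21.2517
seg 2 [27.1°–74.1°] cycloidal, h=-16: full span → s += -16 → s = 8.0000
seg 3 [74.1°–360°] uniform, h=-8: θ=130.5° here. β=56.4, B=285.9. -8·56.4/285.9 = -1.5782 → s = 6.4218
seg 3 [74.1°–360°] uniform, h=-8: θ=205.7° here. β=131.6, B=285.9. -8·131.6/285.9 = -3.6824 → s = 4.3176
seg 3 [74.1°–360°] uniform, h=-8: θ=349.7° here. β=275.6, B=285.9. -8·275.6/285.9 = -7.7118 → s = 0.2882

θ=42°: 21.2517
θ=130.5°: 6.4218
θ=205.7°: 4.3176
θ=349.7°: 0.2882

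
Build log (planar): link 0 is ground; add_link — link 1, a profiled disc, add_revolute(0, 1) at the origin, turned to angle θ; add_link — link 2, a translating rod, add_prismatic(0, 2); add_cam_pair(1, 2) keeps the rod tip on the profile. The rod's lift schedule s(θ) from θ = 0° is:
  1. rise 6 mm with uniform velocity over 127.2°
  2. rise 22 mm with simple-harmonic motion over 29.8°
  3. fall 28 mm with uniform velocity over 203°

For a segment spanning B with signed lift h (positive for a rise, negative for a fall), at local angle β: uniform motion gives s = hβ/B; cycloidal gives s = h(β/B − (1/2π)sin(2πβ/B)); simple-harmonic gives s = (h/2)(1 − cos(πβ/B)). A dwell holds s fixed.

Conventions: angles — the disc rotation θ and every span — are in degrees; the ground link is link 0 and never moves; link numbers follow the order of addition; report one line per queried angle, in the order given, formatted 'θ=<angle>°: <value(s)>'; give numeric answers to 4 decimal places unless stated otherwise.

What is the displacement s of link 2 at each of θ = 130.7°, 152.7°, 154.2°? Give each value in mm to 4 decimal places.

seg 1 [0°–127.2°] uniform, h=6: full span → s += 6 → s = 6.0000
seg 2 [127.2°–157°] simple-harmonic, h=22: θ=130.7° here. β=3.5, B=29.8. 22/2·(1 − cos(π·0.1174)) = 0.7403 → s = 6.7403
seg 2 [127.2°–157°] simple-harmonic, h=22: θ=152.7° here. β=25.5, B=29.8. 22/2·(1 − cos(π·0.8557)) = 20.8890 → s = 26.8890
seg 2 [127.2°–157°] simple-harmonic, h=22: θ=154.2° here. β=27, B=29.8. 22/2·(1 − cos(π·0.9060)) = 21.5242 → s = 27.5242

θ=130.7°: 6.7403
θ=152.7°: 26.8890
θ=154.2°: 27.5242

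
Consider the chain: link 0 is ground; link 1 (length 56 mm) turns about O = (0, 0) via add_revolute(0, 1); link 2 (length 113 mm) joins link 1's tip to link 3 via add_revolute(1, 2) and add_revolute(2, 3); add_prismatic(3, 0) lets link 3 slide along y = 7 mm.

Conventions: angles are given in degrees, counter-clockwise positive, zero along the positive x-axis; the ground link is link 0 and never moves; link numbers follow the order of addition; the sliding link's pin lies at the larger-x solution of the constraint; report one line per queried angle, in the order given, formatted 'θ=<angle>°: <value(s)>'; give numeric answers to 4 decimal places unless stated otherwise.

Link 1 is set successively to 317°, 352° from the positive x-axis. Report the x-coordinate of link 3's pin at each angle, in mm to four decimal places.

geometry: r = 56 mm, L = 113 mm, e = 7 mm
θ=317°: crank pin P = (r cos θ, r sin θ) = (40.955807, -38.191908)
θ=317°: h = r sin θ − e = -38.191908 − 7 = -45.191908
θ=317°: x = r cos θ + √(L² − h²) = 40.955807 + 103.569742 = 144.525549
θ=352°: crank pin P = (r cos θ, r sin θ) = (55.455012, -7.793694)
θ=352°: h = r sin θ − e = -7.793694 − 7 = -14.793694
θ=352°: x = r cos θ + √(L² − h²) = 55.455012 + 112.027437 = 167.482449

θ=317°: 144.5255
θ=352°: 167.4824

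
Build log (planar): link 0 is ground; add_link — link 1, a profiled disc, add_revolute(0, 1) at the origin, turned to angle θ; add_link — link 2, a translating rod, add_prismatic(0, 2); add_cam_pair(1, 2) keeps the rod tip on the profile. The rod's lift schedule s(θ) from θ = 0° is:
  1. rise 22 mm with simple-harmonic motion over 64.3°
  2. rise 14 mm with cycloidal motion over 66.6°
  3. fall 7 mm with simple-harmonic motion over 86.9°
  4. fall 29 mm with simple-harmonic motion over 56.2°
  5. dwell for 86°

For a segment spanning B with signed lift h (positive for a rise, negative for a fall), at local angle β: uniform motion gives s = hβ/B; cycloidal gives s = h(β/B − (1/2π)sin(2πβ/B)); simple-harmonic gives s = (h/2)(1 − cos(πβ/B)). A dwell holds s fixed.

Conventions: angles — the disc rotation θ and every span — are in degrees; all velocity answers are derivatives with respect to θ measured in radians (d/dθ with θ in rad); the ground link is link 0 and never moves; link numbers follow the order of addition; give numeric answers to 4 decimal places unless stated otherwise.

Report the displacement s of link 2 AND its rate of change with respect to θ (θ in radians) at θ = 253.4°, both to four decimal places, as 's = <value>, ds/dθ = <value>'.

seg 1 [0°–64.3°] simple-harmonic, h=22: full span → s += 22 → s = 22.0000
seg 2 [64.3°–130.9°] cycloidal, h=14: full span → s += 14 → s = 36.0000
seg 3 [130.9°–217.8°] simple-harmonic, h=-7: full span → s += -7 → s = 29.0000
seg 4 [217.8°–274°] simple-harmonic, h=-29: θ=253.4° here. β=35.6, B=56.2. -29/2·(1 − cos(π·0.6335)) = -20.4026 → s = 8.5974
velocity in seg [217.8°–274°] (simple-harmonic), θ in radians: β = 35.6° = 0.6213 rad, B = 56.2° = 0.9809 rad; ds/dθ = (πh/(2B)) sin(πβ/B) = (π·(-29)/(2·0.9809)) sin(π·0.6335) = -42.419179 mm/rad

s = 8.5974, ds/dθ = -42.4192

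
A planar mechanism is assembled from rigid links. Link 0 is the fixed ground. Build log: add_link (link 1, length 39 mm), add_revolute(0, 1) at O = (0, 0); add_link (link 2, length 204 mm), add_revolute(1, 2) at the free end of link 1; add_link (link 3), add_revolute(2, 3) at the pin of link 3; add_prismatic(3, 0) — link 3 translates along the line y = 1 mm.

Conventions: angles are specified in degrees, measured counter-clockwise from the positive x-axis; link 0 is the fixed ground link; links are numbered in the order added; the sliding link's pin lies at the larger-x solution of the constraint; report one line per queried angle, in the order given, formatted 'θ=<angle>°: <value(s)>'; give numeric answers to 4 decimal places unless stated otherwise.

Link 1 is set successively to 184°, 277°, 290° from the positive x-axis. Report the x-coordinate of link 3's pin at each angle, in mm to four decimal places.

geometry: r = 39 mm, L = 204 mm, e = 1 mm
θ=184°: crank pin P = (r cos θ, r sin θ) = (-38.904998, -2.720502)
θ=184°: h = r sin θ − e = -2.720502 − 1 = -3.720502
θ=184°: x = r cos θ + √(L² − h²) = -38.904998 + 203.966070 = 165.061072
θ=277°: crank pin P = (r cos θ, r sin θ) = (4.752904, -38.709300)
θ=277°: h = r sin θ − e = -38.709300 − 1 = -39.709300
θ=277°: x = r cos θ + √(L² − h²) = 4.752904 + 200.097905 = 204.850809
θ=290°: crank pin P = (r cos θ, r sin θ) = (13.338786, -36.648012)
θ=290°: h = r sin θ − e = -36.648012 − 1 = -37.648012
θ=290°: x = r cos θ + √(L² − h²) = 13.338786 + 200.495953 = 213.834739

θ=184°: 165.0611
θ=277°: 204.8508
θ=290°: 213.8347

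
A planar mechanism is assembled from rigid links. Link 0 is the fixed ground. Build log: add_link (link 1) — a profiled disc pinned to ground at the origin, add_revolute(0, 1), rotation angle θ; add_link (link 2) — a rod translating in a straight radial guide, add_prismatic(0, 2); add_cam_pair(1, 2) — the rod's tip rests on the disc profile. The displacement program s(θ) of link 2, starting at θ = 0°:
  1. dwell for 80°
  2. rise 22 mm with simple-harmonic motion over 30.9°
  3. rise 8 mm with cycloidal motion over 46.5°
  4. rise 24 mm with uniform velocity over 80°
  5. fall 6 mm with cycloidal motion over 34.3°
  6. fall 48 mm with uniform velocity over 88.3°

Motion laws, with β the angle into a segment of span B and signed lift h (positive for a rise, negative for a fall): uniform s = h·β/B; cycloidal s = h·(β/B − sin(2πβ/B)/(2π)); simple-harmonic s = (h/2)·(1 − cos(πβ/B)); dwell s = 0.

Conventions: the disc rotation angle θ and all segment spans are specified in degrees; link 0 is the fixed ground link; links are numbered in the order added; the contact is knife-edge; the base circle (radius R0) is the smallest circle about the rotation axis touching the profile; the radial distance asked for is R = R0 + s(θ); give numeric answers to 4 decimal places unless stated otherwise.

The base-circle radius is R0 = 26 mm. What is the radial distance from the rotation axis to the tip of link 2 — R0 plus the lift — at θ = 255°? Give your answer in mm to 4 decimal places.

seg 1 [0°–80°] dwell: s stays 0.0000
seg 2 [80°–110.9°] simple-harmonic, h=22: full span → s += 22 → s = 22.0000
seg 3 [110.9°–157.4°] cycloidal, h=8: full span → s += 8 → s = 30.0000
seg 4 [157.4°–237.4°] uniform, h=24: full span → s += 24 → s = 54.0000
seg 5 [237.4°–271.7°] cycloidal, h=-6: θ=255° here. β=17.6, B=34.3. -6·(0.5131 − sin(2π·0.5131)/(2π)) = -3.1573 → s = 50.8427
R = R0 + s = 26 + 50.8427 = 76.8427

76.8427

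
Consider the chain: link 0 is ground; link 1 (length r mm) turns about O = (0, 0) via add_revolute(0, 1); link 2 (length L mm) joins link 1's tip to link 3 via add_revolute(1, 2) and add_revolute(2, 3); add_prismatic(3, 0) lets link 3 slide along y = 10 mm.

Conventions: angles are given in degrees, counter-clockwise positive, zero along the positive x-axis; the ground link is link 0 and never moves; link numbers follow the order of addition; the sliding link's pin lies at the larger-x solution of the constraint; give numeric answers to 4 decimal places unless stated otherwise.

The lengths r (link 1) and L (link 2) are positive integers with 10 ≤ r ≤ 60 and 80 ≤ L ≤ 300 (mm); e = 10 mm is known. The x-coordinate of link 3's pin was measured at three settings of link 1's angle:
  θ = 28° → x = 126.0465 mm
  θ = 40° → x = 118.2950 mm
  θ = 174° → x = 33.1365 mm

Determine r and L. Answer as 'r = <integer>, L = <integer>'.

constraint per measurement: (x − r cos θ)² + (r sin θ − e)² = L²
subtracting the θ₁ and θ₂ equations cancels the r² and L² terms:
r = (x₁² − x₂²) / (2[(x₁cos θ₁ + e sin θ₁) − (x₂cos θ₂ + e sin θ₂)]) = 50.0002 → r = 50
L² = (x₁ − r cos θ₁)² + (r sin θ₁ − e)² = 6889.0032 → L = 83.0000 → L = 83
check at θ₃=174°: x = 33.1365 (printed 33.1365) ✓

r = 50, L = 83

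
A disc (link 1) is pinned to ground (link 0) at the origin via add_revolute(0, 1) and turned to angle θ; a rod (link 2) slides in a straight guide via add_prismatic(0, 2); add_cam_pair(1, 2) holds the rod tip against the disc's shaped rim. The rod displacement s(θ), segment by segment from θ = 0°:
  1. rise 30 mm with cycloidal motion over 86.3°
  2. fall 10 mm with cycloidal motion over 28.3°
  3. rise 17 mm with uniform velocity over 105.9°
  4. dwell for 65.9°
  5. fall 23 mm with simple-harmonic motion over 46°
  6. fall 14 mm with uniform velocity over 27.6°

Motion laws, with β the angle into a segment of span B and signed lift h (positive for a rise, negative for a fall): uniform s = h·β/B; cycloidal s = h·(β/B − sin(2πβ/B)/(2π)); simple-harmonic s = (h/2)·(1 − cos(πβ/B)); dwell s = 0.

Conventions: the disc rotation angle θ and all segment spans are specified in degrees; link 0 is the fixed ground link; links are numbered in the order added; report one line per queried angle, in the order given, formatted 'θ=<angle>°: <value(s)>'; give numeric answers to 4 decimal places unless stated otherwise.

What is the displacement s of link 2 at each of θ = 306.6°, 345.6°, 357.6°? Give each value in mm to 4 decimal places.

segment 1 (0° to 86.3°, cycloidal, h = 30) is passed completely: s = 0.0000 + (30) = 30.0000
segment 2 (86.3° to 114.6°, cycloidal, h = -10) is passed completely: s = 30.0000 + (-10) = 20.0000
segment 3 (114.6° to 220.5°, uniform, h = 17) is passed completely: s = 20.0000 + (17) = 37.0000
segment 4 (220.5° to 286.4°, dwell): s unchanged at 37.0000
θ = 306.6° falls in segment 5 (286.4° to 332.4°, simple-harmonic, h = -23): β = 306.6 − 286.4 = 20.2°, B = 46°; Δs = -23/2·(1 − cos(π·0.4391)) = -9.3143; s = 37.0000 − 9.3143 = 27.6857
segment 5 (286.4° to 332.4°, simple-harmonic, h = -23) is passed completely: s = 37.0000 + (-23) = 14.0000
θ = 345.6° falls in segment 6 (332.4° to 360°, uniform, h = -14): β = 345.6 − 332.4 = 13.2°, B = 27.6°; Δs = -14·13.2/27.6 = -6.6957; s = 14.0000 − 6.6957 = 7.3043
θ = 357.6° falls in segment 6 (332.4° to 360°, uniform, h = -14): β = 357.6 − 332.4 = 25.2°, B = 27.6°; Δs = -14·25.2/27.6 = -12.7826; s = 14.0000 − 12.7826 = 1.2174

θ=306.6°: 27.6857
θ=345.6°: 7.3043
θ=357.6°: 1.2174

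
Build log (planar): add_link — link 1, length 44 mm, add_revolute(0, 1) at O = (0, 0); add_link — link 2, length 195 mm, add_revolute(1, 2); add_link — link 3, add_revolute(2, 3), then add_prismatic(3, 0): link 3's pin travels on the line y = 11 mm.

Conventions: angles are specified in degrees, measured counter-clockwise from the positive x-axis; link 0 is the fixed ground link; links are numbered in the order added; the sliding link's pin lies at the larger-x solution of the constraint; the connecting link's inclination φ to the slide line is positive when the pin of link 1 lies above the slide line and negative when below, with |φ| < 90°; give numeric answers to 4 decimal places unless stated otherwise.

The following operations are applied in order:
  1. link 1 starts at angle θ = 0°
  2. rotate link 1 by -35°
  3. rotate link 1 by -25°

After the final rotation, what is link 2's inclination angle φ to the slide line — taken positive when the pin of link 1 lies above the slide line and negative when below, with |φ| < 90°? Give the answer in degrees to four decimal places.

geometry: r = 44 mm, L = 195 mm, e = 11 mm; θ starts at 0°
rotate link 1 by -35°: θ ← 0° -35° = -35°
rotate link 1 by -25°: θ ← -35° -25° = -60°
h = r sin θ − e = -38.105118 − 11 = -49.105118
sin φ = h / L = -49.105118 / 195 = -0.25182112
φ = arcsin(-0.25182112) = -14.585303°

-14.5853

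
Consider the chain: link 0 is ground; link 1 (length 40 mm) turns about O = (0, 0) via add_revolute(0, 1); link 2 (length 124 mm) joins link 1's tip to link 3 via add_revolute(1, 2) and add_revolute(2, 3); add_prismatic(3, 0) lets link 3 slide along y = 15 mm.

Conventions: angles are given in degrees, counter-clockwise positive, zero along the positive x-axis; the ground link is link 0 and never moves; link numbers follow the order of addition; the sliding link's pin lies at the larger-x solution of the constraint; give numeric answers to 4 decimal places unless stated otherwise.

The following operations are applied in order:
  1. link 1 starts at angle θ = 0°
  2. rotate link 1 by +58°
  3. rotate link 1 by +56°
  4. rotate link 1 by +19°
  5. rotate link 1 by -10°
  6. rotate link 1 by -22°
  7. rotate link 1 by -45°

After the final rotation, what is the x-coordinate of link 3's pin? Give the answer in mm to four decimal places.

geometry: r = 40 mm, L = 124 mm, e = 15 mm; θ starts at 0°
rotate link 1 by +58°: θ ← 0° +58° = 58°
rotate link 1 by +56°: θ ← 58° +56° = 114°
rotate link 1 by +19°: θ ← 114° +19° = 133°
rotate link 1 by -10°: θ ← 133° -10° = 123°
rotate link 1 by -22°: θ ← 123° -22° = 101°
rotate link 1 by -45°: θ ← 101° -45° = 56°
crank pin P = (r cos θ, r sin θ) = (22.367716, 33.161503)
h = r sin θ − e = 33.161503 − 15 = 18.161503
x = r cos θ + √(L² − h²) = 22.367716 + 122.662789 = 145.030505

145.0305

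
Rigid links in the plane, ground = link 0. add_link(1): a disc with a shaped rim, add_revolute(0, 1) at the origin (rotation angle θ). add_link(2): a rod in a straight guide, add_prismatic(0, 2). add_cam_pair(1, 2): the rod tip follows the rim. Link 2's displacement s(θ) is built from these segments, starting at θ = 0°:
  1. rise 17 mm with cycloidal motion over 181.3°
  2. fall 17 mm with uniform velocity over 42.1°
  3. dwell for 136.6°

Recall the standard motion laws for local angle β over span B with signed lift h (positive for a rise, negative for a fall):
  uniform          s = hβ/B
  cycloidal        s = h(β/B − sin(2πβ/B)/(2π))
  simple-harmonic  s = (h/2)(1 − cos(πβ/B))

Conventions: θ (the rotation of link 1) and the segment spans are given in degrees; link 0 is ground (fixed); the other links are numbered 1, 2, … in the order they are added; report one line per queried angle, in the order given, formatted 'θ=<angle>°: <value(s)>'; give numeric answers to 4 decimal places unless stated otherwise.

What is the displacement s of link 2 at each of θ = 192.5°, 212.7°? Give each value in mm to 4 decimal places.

segment 1 (0° to 181.3°, cycloidal, h = 17) is passed completely: s = 0.0000 + (17) = 17.0000
θ = 192.5° falls in segment 2 (181.3° to 223.4°, uniform, h = -17): β = 192.5 − 181.3 = 11.2°, B = 42.1°; Δs = -17·11.2/42.1 = -4.5226; s = 17.0000 − 4.5226 = 12.4774
θ = 212.7° falls in segment 2 (181.3° to 223.4°, uniform, h = -17): β = 212.7 − 181.3 = 31.4°, B = 42.1°; Δs = -17·31.4/42.1 = -12.6793; s = 17.0000 − 12.6793 = 4.3207

θ=192.5°: 12.4774
θ=212.7°: 4.3207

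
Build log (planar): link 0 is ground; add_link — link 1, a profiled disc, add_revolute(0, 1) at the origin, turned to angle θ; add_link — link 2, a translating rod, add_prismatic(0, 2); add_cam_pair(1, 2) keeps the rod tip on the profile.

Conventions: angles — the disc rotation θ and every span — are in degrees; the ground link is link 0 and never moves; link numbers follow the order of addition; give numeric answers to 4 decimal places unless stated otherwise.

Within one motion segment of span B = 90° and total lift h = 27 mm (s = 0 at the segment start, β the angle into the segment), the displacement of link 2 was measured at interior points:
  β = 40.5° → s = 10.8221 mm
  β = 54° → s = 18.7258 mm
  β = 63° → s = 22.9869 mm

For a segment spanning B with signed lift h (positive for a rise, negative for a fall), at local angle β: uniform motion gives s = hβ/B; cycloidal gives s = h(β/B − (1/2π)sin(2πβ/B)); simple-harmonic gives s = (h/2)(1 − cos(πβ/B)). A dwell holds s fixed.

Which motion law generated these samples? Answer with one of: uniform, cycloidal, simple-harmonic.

candidates at β/B = r: uniform s = h·r (linear in β); cycloidal s = h·(r − sin(2πr)/(2π)); simple-harmonic s = (h/2)(1 − cos(πr))
β=40.5°: printed 10.8221 | uniform 12.1500, cycloidal 10.8221, simple-harmonic 11.3881
β=54°: printed 18.7258 | uniform 16.2000, cycloidal 18.7258, simple-harmonic 17.6717
β=63°: printed 22.9869 | uniform 18.9000, cycloidal 22.9869, simple-harmonic 21.4351
only one law matches every sample → cycloidal

cycloidal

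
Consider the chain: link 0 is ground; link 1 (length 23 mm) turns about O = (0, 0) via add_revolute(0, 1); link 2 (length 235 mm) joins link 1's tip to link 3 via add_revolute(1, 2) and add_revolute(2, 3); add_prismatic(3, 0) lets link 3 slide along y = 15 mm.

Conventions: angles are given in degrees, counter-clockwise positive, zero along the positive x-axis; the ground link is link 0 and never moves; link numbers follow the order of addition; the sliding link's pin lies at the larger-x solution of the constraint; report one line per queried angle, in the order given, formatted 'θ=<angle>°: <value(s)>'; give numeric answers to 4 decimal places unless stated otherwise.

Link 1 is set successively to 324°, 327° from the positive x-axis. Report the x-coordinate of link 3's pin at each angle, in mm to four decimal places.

geometry: r = 23 mm, L = 235 mm, e = 15 mm
θ=324°: crank pin P = (r cos θ, r sin θ) = (18.607391, -13.519061)
θ=324°: h = r sin θ − e = -13.519061 − 15 = -28.519061
θ=324°: x = r cos θ + √(L² − h²) = 18.607391 + 233.263077 = 251.870468
θ=327°: crank pin P = (r cos θ, r sin θ) = (19.289423, -12.526698)
θ=327°: h = r sin θ − e = -12.526698 − 15 = -27.526698
θ=327°: x = r cos θ + √(L² − h²) = 19.289423 + 233.382263 = 252.671687

θ=324°: 251.8705
θ=327°: 252.6717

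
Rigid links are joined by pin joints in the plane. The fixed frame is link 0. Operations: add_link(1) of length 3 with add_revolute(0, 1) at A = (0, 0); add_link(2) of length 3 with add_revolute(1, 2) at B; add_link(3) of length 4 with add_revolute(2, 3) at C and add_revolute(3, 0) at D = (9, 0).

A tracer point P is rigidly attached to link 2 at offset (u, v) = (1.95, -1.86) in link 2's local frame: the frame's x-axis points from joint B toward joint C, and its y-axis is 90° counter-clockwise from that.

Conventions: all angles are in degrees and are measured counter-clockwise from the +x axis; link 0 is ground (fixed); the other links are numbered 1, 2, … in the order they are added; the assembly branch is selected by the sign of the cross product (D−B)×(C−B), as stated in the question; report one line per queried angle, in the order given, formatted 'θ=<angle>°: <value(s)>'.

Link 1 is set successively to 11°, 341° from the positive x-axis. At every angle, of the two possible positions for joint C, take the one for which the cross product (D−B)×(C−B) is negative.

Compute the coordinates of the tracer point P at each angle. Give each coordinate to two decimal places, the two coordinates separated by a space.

A=(0,0), D=(9.00,0)
θ=11°: B = A + 3.00·(cos11°, sin11°) = (2.9449, 0.5724)
θ=11°: |BD| = 6.0821
θ=11°: circle(B,3.00) ∩ circle(D,4.00): a=2.4656, h=1.7090
θ=11°:   candidates: C₊=(5.5604,2.0418) cross=10.395; C₋=(5.2387,-1.3611) cross=-10.395
θ=11°:   branch - wants cross < 0 → take C=(5.2387,-1.3611) (cross=-10.395)
θ=11°: ex = (C−B)/|BC| = (0.7646,-0.6445); ey = (0.6445,0.7646)
θ=11°: P = B + 1.95·ex + -1.86·ey = (3.2371,-2.1065)
θ=341°: B = A + 3.00·(cos341°, sin341°) = (2.8366, -0.9767)
θ=341°: |BD| = 6.2404
θ=341°: circle(B,3.00) ∩ circle(D,4.00): a=2.5593, h=1.5652
θ=341°:   candidates: C₊=(5.1193,0.9698) cross=9.768; C₋=(5.6093,-2.1221) cross=-9.768
θ=341°:   branch - wants cross < 0 → take C=(5.6093,-2.1221) (cross=-9.768)
θ=341°: ex = (C−B)/|BC| = (0.9242,-0.3818); ey = (0.3818,0.9242)
θ=341°: P = B + 1.95·ex + -1.86·ey = (3.9287,-3.4403)

θ=11°: 3.24 -2.11
θ=341°: 3.93 -3.44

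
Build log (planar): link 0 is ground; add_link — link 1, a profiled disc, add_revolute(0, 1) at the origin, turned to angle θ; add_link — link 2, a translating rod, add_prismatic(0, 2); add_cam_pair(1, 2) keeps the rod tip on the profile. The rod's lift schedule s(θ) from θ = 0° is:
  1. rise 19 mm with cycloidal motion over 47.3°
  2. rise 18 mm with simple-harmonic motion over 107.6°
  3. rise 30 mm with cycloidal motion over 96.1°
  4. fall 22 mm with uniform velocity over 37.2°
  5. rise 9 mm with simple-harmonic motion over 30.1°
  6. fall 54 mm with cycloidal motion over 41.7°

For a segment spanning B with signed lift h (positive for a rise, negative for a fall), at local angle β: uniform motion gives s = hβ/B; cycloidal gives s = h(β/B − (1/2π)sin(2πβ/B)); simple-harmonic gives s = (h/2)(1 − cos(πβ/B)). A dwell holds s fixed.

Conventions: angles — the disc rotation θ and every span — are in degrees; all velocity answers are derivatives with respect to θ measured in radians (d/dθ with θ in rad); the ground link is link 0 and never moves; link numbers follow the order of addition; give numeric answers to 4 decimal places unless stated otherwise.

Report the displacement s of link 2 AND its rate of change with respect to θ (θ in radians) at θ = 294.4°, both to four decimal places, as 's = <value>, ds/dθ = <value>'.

seg 1 [0°–47.3°] cycloidal, h=19: full span → s += 19 → s = 19.0000
seg 2 [47.3°–154.9°] simple-harmonic, h=18: full span → s += 18 → s = 37.0000
seg 3 [154.9°–251°] cycloidal, h=30: full span → s += 30 → s = 67.0000
seg 4 [251°–288.2°] uniform, h=-22: full span → s += -22 → s = 45.0000
seg 5 [288.2°–318.3°] simple-harmonic, h=9: θ=294.4° here. β=6.2, B=30.1. 9/2·(1 − cos(π·0.2060)) = 0.9098 → s = 45.9098
velocity in seg [288.2°–318.3°] (simple-harmonic), θ in radians: β = 6.2° = 0.1082 rad, B = 30.1° = 0.5253 rad; ds/dθ = (πh/(2B)) sin(πβ/B) = (π·9/(2·0.5253)) sin(π·0.2060) = 16.223670 mm/rad

s = 45.9098, ds/dθ = 16.2237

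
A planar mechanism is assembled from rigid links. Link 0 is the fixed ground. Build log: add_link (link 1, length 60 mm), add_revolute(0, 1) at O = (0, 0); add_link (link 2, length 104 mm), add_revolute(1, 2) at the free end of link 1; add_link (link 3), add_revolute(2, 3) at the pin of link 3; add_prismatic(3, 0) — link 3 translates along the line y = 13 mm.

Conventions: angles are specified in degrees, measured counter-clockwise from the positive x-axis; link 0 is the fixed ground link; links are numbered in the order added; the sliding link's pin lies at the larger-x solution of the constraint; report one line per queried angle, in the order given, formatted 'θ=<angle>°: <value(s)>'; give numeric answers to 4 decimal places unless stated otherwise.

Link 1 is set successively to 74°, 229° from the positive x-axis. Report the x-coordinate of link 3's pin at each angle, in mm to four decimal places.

geometry: r = 60 mm, L = 104 mm, e = 13 mm
θ=74°: crank pin P = (r cos θ, r sin θ) = (16.538241, 57.675702)
θ=74°: h = r sin θ − e = 57.675702 − 13 = 44.675702
θ=74°: x = r cos θ + √(L² − h²) = 16.538241 + 93.915290 = 110.453531
θ=229°: crank pin P = (r cos θ, r sin θ) = (-39.363542, -45.282575)
θ=229°: h = r sin θ − e = -45.282575 − 13 = -58.282575
θ=229°: x = r cos θ + √(L² − h²) = -39.363542 + 86.134438 = 46.770897

θ=74°: 110.4535
θ=229°: 46.7709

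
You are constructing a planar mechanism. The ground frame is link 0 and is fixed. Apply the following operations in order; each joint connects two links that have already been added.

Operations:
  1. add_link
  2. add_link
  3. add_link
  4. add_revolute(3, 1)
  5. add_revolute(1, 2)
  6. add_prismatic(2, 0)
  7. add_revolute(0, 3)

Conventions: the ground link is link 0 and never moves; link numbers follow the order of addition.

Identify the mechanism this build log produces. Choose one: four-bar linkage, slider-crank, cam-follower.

links: 4 (incl. ground); joints: 3 revolute, 1 prismatic, 0 higher (cam) pair, forming one closed loop
4 links, 3 revolutes + 1 prismatic in one loop → slider-crank

slider-crank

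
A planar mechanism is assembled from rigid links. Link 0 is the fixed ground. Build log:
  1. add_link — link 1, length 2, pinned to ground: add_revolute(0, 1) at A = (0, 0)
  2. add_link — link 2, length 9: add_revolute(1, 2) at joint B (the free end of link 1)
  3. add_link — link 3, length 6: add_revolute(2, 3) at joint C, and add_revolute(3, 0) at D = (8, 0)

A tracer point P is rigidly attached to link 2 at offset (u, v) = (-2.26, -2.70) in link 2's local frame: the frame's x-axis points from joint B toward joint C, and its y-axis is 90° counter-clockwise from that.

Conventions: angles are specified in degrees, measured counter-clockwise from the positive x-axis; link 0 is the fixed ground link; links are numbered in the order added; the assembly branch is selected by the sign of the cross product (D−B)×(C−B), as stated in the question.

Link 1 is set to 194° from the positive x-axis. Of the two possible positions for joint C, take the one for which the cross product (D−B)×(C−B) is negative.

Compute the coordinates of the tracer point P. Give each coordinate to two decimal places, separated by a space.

A=(0,0), D=(8.00,0)
B = A + 2.00·(cos194°, sin194°) = (-1.9406, -0.4838)
|BD| = 9.9524
circle(B,9.00) ∩ circle(D,6.00): a=7.2370, h=5.3504
  candidates: C₊=(5.0277,5.2120) cross=53.249; C₋=(5.5479,-5.4761) cross=-53.249
  branch - wants cross < 0 → take C=(5.5479,-5.4761) (cross=-53.249)
ex = (C−B)/|BC| = (0.8321,-0.5547); ey = (0.5547,0.8321)
P = B + -2.26·ex + -2.70·ey = (-5.3187,-1.4768)

-5.32 -1.48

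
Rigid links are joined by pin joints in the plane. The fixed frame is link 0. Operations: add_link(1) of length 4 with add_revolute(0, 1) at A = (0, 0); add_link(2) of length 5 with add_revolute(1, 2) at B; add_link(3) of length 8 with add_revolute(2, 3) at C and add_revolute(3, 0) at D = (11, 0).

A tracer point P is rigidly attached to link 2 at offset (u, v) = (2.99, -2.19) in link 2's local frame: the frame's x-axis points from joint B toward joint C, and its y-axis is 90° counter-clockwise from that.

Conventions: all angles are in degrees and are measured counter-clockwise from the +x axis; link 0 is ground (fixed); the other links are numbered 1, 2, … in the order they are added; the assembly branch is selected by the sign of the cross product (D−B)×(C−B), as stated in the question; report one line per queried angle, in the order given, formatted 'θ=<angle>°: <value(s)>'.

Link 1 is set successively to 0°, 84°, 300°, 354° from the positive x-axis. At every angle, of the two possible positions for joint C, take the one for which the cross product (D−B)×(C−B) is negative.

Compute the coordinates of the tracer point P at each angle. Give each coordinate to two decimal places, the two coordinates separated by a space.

A=(0,0), D=(11.00,0)
θ=0°: B = A + 4.00·(cos0°, sin0°) = (4.0000, 0.0000)
θ=0°: |BD| = 7.0000
θ=0°: circle(B,5.00) ∩ circle(D,8.00): a=0.7143, h=4.9487
θ=0°:   candidates: C₊=(4.7143,4.9487) cross=34.641; C₋=(4.7143,-4.9487) cross=-34.641
θ=0°:   branch - wants cross < 0 → take C=(4.7143,-4.9487) (cross=-34.641)
θ=0°: ex = (C−B)/|BC| = (0.1429,-0.9897); ey = (0.9897,0.1429)
θ=0°: P = B + 2.99·ex + -2.19·ey = (2.2596,-3.2722)
θ=84°: B = A + 4.00·(cos84°, sin84°) = (0.4181, 3.9781)
θ=84°: |BD| = 11.3049
θ=84°: circle(B,5.00) ∩ circle(D,8.00): a=3.9276, h=3.0942
θ=84°:   candidates: C₊=(5.1833,5.4924) cross=34.980; C₋=(3.0056,-0.3003) cross=-34.980
θ=84°:   branch - wants cross < 0 → take C=(3.0056,-0.3003) (cross=-34.980)
θ=84°: ex = (C−B)/|BC| = (0.5175,-0.8557); ey = (0.8557,0.5175)
θ=84°: P = B + 2.99·ex + -2.19·ey = (0.0915,0.2863)
θ=300°: B = A + 4.00·(cos300°, sin300°) = (2.0000, -3.4641)
θ=300°: |BD| = 9.6437
θ=300°: circle(B,5.00) ∩ circle(D,8.00): a=2.7998, h=4.1426
θ=300°:   candidates: C₊=(3.1248,1.4077) cross=39.950; C₋=(6.1010,-6.3245) cross=-39.950
θ=300°:   branch - wants cross < 0 → take C=(6.1010,-6.3245) (cross=-39.950)
θ=300°: ex = (C−B)/|BC| = (0.8202,-0.5721); ey = (0.5721,0.8202)
θ=300°: P = B + 2.99·ex + -2.19·ey = (3.1995,-6.9709)
θ=354°: B = A + 4.00·(cos354°, sin354°) = (3.9781, -0.4181)
θ=354°: |BD| = 7.0343
θ=354°: circle(B,5.00) ∩ circle(D,8.00): a=0.7451, h=4.9442
θ=354°:   candidates: C₊=(4.4280,4.5616) cross=34.779; C₋=(5.0157,-5.3093) cross=-34.779
θ=354°:   branch - wants cross < 0 → take C=(5.0157,-5.3093) (cross=-34.779)
θ=354°: ex = (C−B)/|BC| = (0.2075,-0.9782); ey = (0.9782,0.2075)
θ=354°: P = B + 2.99·ex + -2.19·ey = (2.4563,-3.7975)

θ=0°: 2.26 -3.27
θ=84°: 0.09 0.29
θ=300°: 3.20 -6.97
θ=354°: 2.46 -3.80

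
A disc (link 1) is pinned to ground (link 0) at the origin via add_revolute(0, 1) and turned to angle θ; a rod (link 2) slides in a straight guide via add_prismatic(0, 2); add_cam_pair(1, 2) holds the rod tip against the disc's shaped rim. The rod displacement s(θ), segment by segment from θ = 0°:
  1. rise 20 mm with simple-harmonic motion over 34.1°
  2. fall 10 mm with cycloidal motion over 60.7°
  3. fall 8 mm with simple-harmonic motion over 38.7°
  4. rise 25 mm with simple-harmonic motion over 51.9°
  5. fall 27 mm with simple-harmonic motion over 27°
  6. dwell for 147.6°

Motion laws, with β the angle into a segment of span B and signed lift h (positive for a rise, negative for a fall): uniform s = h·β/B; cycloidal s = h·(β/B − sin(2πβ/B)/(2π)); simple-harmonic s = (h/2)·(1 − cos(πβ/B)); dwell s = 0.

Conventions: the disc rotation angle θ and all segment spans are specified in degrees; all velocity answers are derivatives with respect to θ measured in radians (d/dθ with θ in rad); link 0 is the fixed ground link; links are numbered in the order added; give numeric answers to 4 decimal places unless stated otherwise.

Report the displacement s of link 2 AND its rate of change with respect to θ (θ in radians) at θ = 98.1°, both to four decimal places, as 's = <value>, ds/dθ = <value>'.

segment 1 (0° to 34.1°, simple-harmonic, h = 20) is passed completely: s = 0.0000 + (20) = 20.0000
segment 2 (34.1° to 94.8°, cycloidal, h = -10) is passed completely: s = 20.0000 + (-10) = 10.0000
θ = 98.1° falls in segment 3 (94.8° to 133.5°, simple-harmonic, h = -8): β = 98.1 − 94.8 = 3.3°, B = 38.7°; Δs = -8/2·(1 − cos(π·0.0853)) = -0.1427; s = 10.0000 − 0.1427 = 9.8573
velocity in seg [94.8°–133.5°] (simple-harmonic), θ in radians: β = 3.3° = 0.0576 rad, B = 38.7° = 0.6754 rad; ds/dθ = (πh/(2B)) sin(πβ/B) = (π·(-8)/(2·0.6754)) sin(π·0.0853) = -4.924560 mm/rad

s = 9.8573, ds/dθ = -4.9246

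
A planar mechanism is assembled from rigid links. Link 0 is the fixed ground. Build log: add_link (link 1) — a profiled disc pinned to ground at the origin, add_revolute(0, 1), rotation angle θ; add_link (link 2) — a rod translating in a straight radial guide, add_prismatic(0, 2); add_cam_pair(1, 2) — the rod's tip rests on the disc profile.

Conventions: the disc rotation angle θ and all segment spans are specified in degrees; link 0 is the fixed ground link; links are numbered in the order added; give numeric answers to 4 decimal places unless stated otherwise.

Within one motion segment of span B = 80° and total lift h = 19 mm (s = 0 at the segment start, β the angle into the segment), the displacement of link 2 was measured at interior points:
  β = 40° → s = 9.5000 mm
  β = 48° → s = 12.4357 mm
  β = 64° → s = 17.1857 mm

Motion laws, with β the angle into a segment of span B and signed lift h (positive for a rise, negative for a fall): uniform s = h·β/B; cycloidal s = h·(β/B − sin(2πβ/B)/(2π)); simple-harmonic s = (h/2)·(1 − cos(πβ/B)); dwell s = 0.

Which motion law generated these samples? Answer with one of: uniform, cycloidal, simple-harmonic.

candidates at β/B = r: uniform s = h·r (linear in β); cycloidal s = h·(r − sin(2πr)/(2π)); simple-harmonic s = (h/2)(1 − cos(πr))
β=40°: printed 9.5000 | uniform 9.5000, cycloidal 9.5000, simple-harmonic 9.5000
β=48°: printed 12.4357 | uniform 11.4000, cycloidal 13.1774, simple-harmonic 12.4357
β=64°: printed 17.1857 | uniform 15.2000, cycloidal 18.0759, simple-harmonic 17.1857
only one law matches every sample → simple-harmonic

simple-harmonic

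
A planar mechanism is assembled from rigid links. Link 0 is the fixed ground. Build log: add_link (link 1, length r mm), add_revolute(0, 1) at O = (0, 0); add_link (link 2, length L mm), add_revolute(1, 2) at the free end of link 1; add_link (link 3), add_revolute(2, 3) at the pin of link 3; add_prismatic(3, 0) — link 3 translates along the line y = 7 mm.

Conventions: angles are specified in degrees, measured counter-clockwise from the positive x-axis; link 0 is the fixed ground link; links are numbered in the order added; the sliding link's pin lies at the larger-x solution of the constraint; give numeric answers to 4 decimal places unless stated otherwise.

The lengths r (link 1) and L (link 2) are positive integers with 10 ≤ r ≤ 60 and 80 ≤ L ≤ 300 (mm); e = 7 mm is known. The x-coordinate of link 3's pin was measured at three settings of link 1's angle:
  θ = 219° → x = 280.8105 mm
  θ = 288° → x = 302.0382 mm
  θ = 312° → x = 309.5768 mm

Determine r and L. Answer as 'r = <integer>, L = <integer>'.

constraint per measurement: (x − r cos θ)² + (r sin θ − e)² = L²
subtracting the θ₁ and θ₂ equations cancels the r² and L² terms:
r = (x₁² − x₂²) / (2[(x₁cos θ₁ + e sin θ₁) − (x₂cos θ₂ + e sin θ₂)]) = 20.0000 → r = 20
L² = (x₁ − r cos θ₁)² + (r sin θ₁ − e)² = 88208.9765 → L = 297.0000 → L = 297
check at θ₃=312°: x = 309.5768 (printed 309.5768) ✓

r = 20, L = 297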